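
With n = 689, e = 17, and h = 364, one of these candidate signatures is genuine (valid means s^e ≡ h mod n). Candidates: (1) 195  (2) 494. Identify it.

Candidate 1: 195^17 mod 689 = 364
  → matches h = 364
Candidate 2: 494^17 mod 689 = 325

1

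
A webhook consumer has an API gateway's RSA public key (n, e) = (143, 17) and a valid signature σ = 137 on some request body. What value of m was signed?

Squares mod 143: σ^1≡137, σ^2≡36, σ^4≡9, σ^8≡81, σ^16≡126
17 = 16 + 1, so σ^17 ≡ 126·137 ≡ 102 (mod 143)

102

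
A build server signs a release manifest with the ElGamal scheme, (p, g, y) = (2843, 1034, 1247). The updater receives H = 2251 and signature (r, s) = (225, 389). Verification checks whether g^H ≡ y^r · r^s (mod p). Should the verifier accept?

Left side g^H mod p:
1034^2 = 1069156 ≡ 188
1034^4 ≡ 188^2 = 35344 ≡ 1228
1034^8 ≡ 1228^2 = 1507984 ≡ 1194
1034^16 ≡ 1194^2 = 1425636 ≡ 1293
1034^32 ≡ 1293^2 = 1671849 ≡ 165
1034^64 ≡ 165^2 = 27225 ≡ 1638
1034^128 ≡ 1638^2 = 2683044 ≡ 2095
1034^256 ≡ 2095^2 = 4389025 ≡ 2276
1034^512 ≡ 2276^2 = 5180176 ≡ 230
1034^1024 ≡ 230^2 = 52900 ≡ 1726
1034^2048 ≡ 1726^2 = 2979076 ≡ 2455
2251 = 2048 + 128 + 64 + 8 + 2 + 1, so 1034^2251 ≡ 2455·2095·1638·1194·188·1034 ≡ 2057 (mod 2843)
Right side y^r · r^s mod p:
1247^2 = 1555009 ≡ 2731
1247^4 ≡ 2731^2 = 7458361 ≡ 1172
1247^8 ≡ 1172^2 = 1373584 ≡ 415
1247^16 ≡ 415^2 = 172225 ≡ 1645
1247^32 ≡ 1645^2 = 2706025 ≡ 2332
1247^64 ≡ 2332^2 = 5438224 ≡ 2408
1247^128 ≡ 2408^2 = 5798464 ≡ 1587
225 = 128 + 64 + 32 + 1, so 1247^225 ≡ 1587·2408·2332·1247 ≡ 2127 (mod 2843)
225^2 = 50625 ≡ 2294
225^4 ≡ 2294^2 = 5262436 ≡ 43
225^8 ≡ 43^2 = 1849
225^16 ≡ 1849^2 = 3418801 ≡ 1515
225^32 ≡ 1515^2 = 2295225 ≡ 924
225^64 ≡ 924^2 = 853776 ≡ 876
225^128 ≡ 876^2 = 767376 ≡ 2609
225^256 ≡ 2609^2 = 6806881 ≡ 739
389 = 256 + 128 + 4 + 1, so 225^389 ≡ 739·2609·43·225 ≡ 962 (mod 2843)
2127·962 = 2046174 ≡ 2057 (mod 2843)
2057 ≡ 2057 (mod 2843), so the signature is genuine.

accept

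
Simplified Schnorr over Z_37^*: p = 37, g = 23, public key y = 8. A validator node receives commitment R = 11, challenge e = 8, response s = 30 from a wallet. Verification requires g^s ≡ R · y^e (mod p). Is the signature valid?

g^s mod p:
23^2 = 529 ≡ 11
23^4 ≡ 11^2 = 121 ≡ 10
23^8 ≡ 10^2 = 100 ≡ 26
23^16 ≡ 26^2 = 676 ≡ 10
30 = 16 + 8 + 4 + 2, so 23^30 ≡ 10·26·10·11 ≡ 36 (mod 37)
R · y^e mod p:
8^2 = 64 ≡ 27
8^4 ≡ 27^2 = 729 ≡ 26
8^8 ≡ 26^2 = 676 ≡ 10
11·10 = 110 ≡ 36 (mod 37)
36 ≡ 36 (mod 37); signature holds.

valid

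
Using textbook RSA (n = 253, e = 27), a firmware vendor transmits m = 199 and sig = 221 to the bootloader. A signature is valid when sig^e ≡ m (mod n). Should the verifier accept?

accept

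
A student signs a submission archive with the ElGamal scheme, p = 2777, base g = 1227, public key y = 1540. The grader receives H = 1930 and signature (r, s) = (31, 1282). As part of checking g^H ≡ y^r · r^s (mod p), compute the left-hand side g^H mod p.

2308

Squares mod 2777: 1227^1≡1227, 1227^2≡395, 1227^4≡513, 1227^8≡2131, 1227^16≡766, 1227^32≡809, 1227^64≡1886, 1227^128≡2436, 1227^256≡2424, 1227^512≡2421, 1227^1024≡1771
1930 = 1024 + 512 + 256 + 128 + 8 + 2, so 1227^1930 ≡ 1771·2421·2424·2436·2131·395 ≡ 2308 (mod 2777)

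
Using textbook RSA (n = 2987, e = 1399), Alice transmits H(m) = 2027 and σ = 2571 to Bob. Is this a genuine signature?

genuine

σ^2 ≡ 2571^2 = 6610041 ≡ 2797
σ^4 ≡ 2797^2 = 7823209 ≡ 256
σ^8 ≡ 256^2 = 65536 ≡ 2809
σ^16 ≡ 2809^2 = 7890481 ≡ 1814
σ^32 ≡ 1814^2 = 3290596 ≡ 1909
σ^64 ≡ 1909^2 = 3644281 ≡ 141
σ^128 ≡ 141^2 = 19881 ≡ 1959
σ^256 ≡ 1959^2 = 3837681 ≡ 2373
σ^512 ≡ 2373^2 = 5631129 ≡ 634
σ^1024 ≡ 634^2 = 401956 ≡ 1698
1399 = 1024 + 256 + 64 + 32 + 16 + 4 + 2 + 1, so σ^1399 ≡ 1698·2373·141·1909·1814·256·2797·2571 ≡ 2027 (mod 2987)
Since 2027 equals the digest 2027, verification succeeds.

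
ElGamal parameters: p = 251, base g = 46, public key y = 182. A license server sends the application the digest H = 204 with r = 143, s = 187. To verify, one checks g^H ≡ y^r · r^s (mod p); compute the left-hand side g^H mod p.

240

46^2 = 2116 ≡ 108
46^4 ≡ 108^2 = 11664 ≡ 118
46^8 ≡ 118^2 = 13924 ≡ 119
46^16 ≡ 119^2 = 14161 ≡ 105
46^32 ≡ 105^2 = 11025 ≡ 232
46^64 ≡ 232^2 = 53824 ≡ 110
46^128 ≡ 110^2 = 12100 ≡ 52
204 = 128 + 64 + 8 + 4, so 46^204 ≡ 52·110·119·118 ≡ 240 (mod 251)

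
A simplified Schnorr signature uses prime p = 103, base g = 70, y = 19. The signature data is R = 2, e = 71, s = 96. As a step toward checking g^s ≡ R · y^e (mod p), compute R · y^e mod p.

34

Squares mod 103: 19^1≡19, 19^2≡52, 19^4≡26, 19^8≡58, 19^16≡68, 19^32≡92, 19^64≡18
71 = 64 + 4 + 2 + 1, so 19^71 ≡ 18·26·52·19 ≡ 17 (mod 103)
R · y^e ≡ 2·17 = 34 ≡ 34 (mod 103)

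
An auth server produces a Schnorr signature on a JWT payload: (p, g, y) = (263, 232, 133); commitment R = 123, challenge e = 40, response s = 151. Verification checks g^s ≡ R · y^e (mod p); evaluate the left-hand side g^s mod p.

254

Squares mod 263: 232^1≡232, 232^2≡172, 232^4≡128, 232^8≡78, 232^16≡35, 232^32≡173, 232^64≡210, 232^128≡179
151 = 128 + 16 + 4 + 2 + 1, so 232^151 ≡ 179·35·128·172·232 ≡ 254 (mod 263)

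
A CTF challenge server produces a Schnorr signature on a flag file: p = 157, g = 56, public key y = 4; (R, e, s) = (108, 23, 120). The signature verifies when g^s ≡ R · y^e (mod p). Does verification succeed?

fails

g^s mod p:
56^120 mod 157 = 67
R · y^e mod p:
4^23 mod 157 = 27
108·27 = 2916 ≡ 90 (mod 157)
67 ≠ 90; the check fails.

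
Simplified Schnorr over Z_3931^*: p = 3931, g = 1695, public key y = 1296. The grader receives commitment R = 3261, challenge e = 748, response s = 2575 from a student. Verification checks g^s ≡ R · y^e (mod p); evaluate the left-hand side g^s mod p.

1695^2575 mod 3931 = 1871

1871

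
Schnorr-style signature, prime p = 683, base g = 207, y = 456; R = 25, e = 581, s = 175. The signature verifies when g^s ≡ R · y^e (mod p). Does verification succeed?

passes

g^s mod p:
207^2 = 42849 ≡ 503
207^4 ≡ 503^2 = 253009 ≡ 299
207^8 ≡ 299^2 = 89401 ≡ 611
207^16 ≡ 611^2 = 373321 ≡ 403
207^32 ≡ 403^2 = 162409 ≡ 538
207^64 ≡ 538^2 = 289444 ≡ 535
207^128 ≡ 535^2 = 286225 ≡ 48
175 = 128 + 32 + 8 + 4 + 2 + 1, so 207^175 ≡ 48·538·611·299·503·207 ≡ 486 (mod 683)
R · y^e mod p:
456^2 = 207936 ≡ 304
456^4 ≡ 304^2 = 92416 ≡ 211
456^8 ≡ 211^2 = 44521 ≡ 126
456^16 ≡ 126^2 = 15876 ≡ 167
456^32 ≡ 167^2 = 27889 ≡ 569
456^64 ≡ 569^2 = 323761 ≡ 19
456^128 ≡ 19^2 = 361
456^256 ≡ 361^2 = 130321 ≡ 551
456^512 ≡ 551^2 = 303601 ≡ 349
581 = 512 + 64 + 4 + 1, so 456^581 ≡ 349·19·211·456 ≡ 238 (mod 683)
25·238 = 5950 ≡ 486 (mod 683)
486 ≡ 486 (mod 683); signature holds.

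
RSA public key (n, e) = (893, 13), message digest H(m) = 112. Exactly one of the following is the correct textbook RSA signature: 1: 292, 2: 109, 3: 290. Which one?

Candidate 1: Squares mod 893: 292^1≡292, 292^2≡429, 292^4≡83, 292^8≡638; 13 = 8 + 4 + 1, so 292^13 ≡ 638·83·292 ≡ 273 (mod 893)
Candidate 2: Squares mod 893: 109^1≡109, 109^2≡272, 109^4≡758, 109^8≡365; 13 = 8 + 4 + 1, so 109^13 ≡ 365·758·109 ≡ 420 (mod 893)
Candidate 3: Squares mod 893: 290^1≡290, 290^2≡158, 290^4≡853, 290^8≡707; 13 = 8 + 4 + 1, so 290^13 ≡ 707·853·290 ≡ 112 (mod 893)
  → matches H(m) = 112

3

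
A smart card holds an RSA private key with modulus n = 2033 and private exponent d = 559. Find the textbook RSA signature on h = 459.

h^2 ≡ 459^2 = 210681 ≡ 1282
h^4 ≡ 1282^2 = 1643524 ≡ 860
h^8 ≡ 860^2 = 739600 ≡ 1621
h^16 ≡ 1621^2 = 2627641 ≡ 1005
h^32 ≡ 1005^2 = 1010025 ≡ 1657
h^64 ≡ 1657^2 = 2745649 ≡ 1099
h^128 ≡ 1099^2 = 1207801 ≡ 199
h^256 ≡ 199^2 = 39601 ≡ 974
h^512 ≡ 974^2 = 948676 ≡ 1298
559 = 512 + 32 + 8 + 4 + 2 + 1, so h^559 ≡ 1298·1657·1621·860·1282·459 ≡ 1580 (mod 2033)

1580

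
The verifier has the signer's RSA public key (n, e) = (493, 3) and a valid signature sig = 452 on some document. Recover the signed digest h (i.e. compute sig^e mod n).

99

sig^3 mod 493 = 99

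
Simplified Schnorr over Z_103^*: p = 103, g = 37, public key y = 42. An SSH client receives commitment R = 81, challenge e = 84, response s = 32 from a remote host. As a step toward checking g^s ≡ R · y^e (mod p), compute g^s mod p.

79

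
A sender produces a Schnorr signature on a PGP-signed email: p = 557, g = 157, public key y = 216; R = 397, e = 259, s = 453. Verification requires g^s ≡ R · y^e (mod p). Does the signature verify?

verifies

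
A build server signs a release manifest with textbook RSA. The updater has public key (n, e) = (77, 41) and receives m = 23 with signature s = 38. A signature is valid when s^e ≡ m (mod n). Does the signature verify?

does not verify

Squares mod 77: s^1≡38, s^2≡58, s^4≡53, s^8≡37, s^16≡60, s^32≡58
41 = 32 + 8 + 1, so s^41 ≡ 58·37·38 ≡ 5 (mod 77)
The recovered value 5 does not match the digest 23.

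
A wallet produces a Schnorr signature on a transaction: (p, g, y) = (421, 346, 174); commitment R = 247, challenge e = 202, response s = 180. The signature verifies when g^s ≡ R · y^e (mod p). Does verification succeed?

fails

g^s mod p:
346^2 = 119716 ≡ 152
346^4 ≡ 152^2 = 23104 ≡ 370
346^8 ≡ 370^2 = 136900 ≡ 75
346^16 ≡ 75^2 = 5625 ≡ 152
346^32 ≡ 152^2 = 23104 ≡ 370
346^64 ≡ 370^2 = 136900 ≡ 75
346^128 ≡ 75^2 = 5625 ≡ 152
180 = 128 + 32 + 16 + 4, so 346^180 ≡ 152·370·152·370 ≡ 385 (mod 421)
R · y^e mod p:
174^2 = 30276 ≡ 385
174^4 ≡ 385^2 = 148225 ≡ 33
174^8 ≡ 33^2 = 1089 ≡ 247
174^16 ≡ 247^2 = 61009 ≡ 385
174^32 ≡ 385^2 = 148225 ≡ 33
174^64 ≡ 33^2 = 1089 ≡ 247
174^128 ≡ 247^2 = 61009 ≡ 385
202 = 128 + 64 + 8 + 2, so 174^202 ≡ 385·247·247·385 ≡ 75 (mod 421)
247·75 = 18525 ≡ 1 (mod 421)
385 ≠ 1; the check fails.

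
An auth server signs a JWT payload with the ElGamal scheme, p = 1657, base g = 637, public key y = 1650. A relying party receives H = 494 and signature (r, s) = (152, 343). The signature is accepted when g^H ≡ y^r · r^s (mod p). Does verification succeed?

fails

Left side g^H mod p:
Squares mod 1657: 637^1≡637, 637^2≡1461, 637^4≡305, 637^8≡233, 637^16≡1265, 637^32≡1220, 637^64≡414, 637^128≡725, 637^256≡356
494 = 256 + 128 + 64 + 32 + 8 + 4 + 2, so 637^494 ≡ 356·725·414·1220·233·305·1461 ≡ 512 (mod 1657)
Right side y^r · r^s mod p:
Squares mod 1657: 1650^1≡1650, 1650^2≡49, 1650^4≡744, 1650^8≡98, 1650^16≡1319, 1650^32≡1568, 1650^64≡1293, 1650^128≡1593
152 = 128 + 16 + 8, so 1650^152 ≡ 1593·1319·98 ≡ 633 (mod 1657)
Squares mod 1657: 152^1≡152, 152^2≡1563, 152^4≡551, 152^8≡370, 152^16≡1026, 152^32≡481, 152^64≡1038, 152^128≡394, 152^256≡1135
343 = 256 + 64 + 16 + 4 + 2 + 1, so 152^343 ≡ 1135·1038·1026·551·1563·152 ≡ 36 (mod 1657)
633·36 = 22788 ≡ 1247 (mod 1657)
512 ≠ 1247, so verification fails.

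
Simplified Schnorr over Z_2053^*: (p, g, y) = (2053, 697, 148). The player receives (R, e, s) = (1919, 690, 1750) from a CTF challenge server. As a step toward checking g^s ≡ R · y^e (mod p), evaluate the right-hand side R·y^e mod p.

810

148^2 = 21904 ≡ 1374
148^4 ≡ 1374^2 = 1887876 ≡ 1169
148^8 ≡ 1169^2 = 1366561 ≡ 1316
148^16 ≡ 1316^2 = 1731856 ≡ 1177
148^32 ≡ 1177^2 = 1385329 ≡ 1607
148^64 ≡ 1607^2 = 2582449 ≡ 1828
148^128 ≡ 1828^2 = 3341584 ≡ 1353
148^256 ≡ 1353^2 = 1830609 ≡ 1386
148^512 ≡ 1386^2 = 1920996 ≡ 1441
690 = 512 + 128 + 32 + 16 + 2, so 148^690 ≡ 1441·1353·1607·1177·1374 ≡ 760 (mod 2053)
R · y^e ≡ 1919·760 = 1458440 ≡ 810 (mod 2053)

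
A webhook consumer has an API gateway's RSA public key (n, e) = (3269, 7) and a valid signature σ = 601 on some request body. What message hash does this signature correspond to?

σ^2 ≡ 601^2 = 361201 ≡ 1611
σ^4 ≡ 1611^2 = 2595321 ≡ 3004
7 = 4 + 2 + 1, so σ^7 ≡ 3004·1611·601 ≡ 1357 (mod 3269)

1357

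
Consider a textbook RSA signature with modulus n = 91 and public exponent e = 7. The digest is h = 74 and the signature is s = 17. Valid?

s^7 mod 91 = 17
s^7 mod 91 = 17, but h = 74.

no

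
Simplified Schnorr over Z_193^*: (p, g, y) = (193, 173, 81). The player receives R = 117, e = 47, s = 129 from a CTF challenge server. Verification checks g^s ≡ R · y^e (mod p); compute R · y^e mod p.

173

Squares mod 193: 81^1≡81, 81^2≡192, 81^4≡1, 81^8≡1, 81^16≡1, 81^32≡1
47 = 32 + 8 + 4 + 2 + 1, so 81^47 ≡ 1·1·1·192·81 ≡ 112 (mod 193)
R · y^e ≡ 117·112 = 13104 ≡ 173 (mod 193)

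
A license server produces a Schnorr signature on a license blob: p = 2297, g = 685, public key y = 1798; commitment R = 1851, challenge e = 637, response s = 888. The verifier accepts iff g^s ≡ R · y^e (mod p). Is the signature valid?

valid

g^s mod p:
685^2 = 469225 ≡ 637
685^4 ≡ 637^2 = 405769 ≡ 1497
685^8 ≡ 1497^2 = 2241009 ≡ 1434
685^16 ≡ 1434^2 = 2056356 ≡ 541
685^32 ≡ 541^2 = 292681 ≡ 962
685^64 ≡ 962^2 = 925444 ≡ 2050
685^128 ≡ 2050^2 = 4202500 ≡ 1287
685^256 ≡ 1287^2 = 1656369 ≡ 232
685^512 ≡ 232^2 = 53824 ≡ 993
888 = 512 + 256 + 64 + 32 + 16 + 8, so 685^888 ≡ 993·232·2050·962·541·1434 ≡ 2106 (mod 2297)
R · y^e mod p:
1798^2 = 3232804 ≡ 925
1798^4 ≡ 925^2 = 855625 ≡ 1141
1798^8 ≡ 1141^2 = 1301881 ≡ 1779
1798^16 ≡ 1779^2 = 3164841 ≡ 1872
1798^32 ≡ 1872^2 = 3504384 ≡ 1459
1798^64 ≡ 1459^2 = 2128681 ≡ 1659
1798^128 ≡ 1659^2 = 2752281 ≡ 475
1798^256 ≡ 475^2 = 225625 ≡ 519
1798^512 ≡ 519^2 = 269361 ≡ 612
637 = 512 + 64 + 32 + 16 + 8 + 4 + 1, so 1798^637 ≡ 612·1659·1459·1872·1779·1141·1798 ≡ 500 (mod 2297)
1851·500 = 925500 ≡ 2106 (mod 2297)
2106 ≡ 2106 (mod 2297); signature holds.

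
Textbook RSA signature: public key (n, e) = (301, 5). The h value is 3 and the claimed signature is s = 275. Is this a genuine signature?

Squares mod 301: s^1≡275, s^2≡74, s^4≡58
5 = 4 + 1, so s^5 ≡ 58·275 ≡ 298 (mod 301)
s^5 mod 301 = 298, but h = 3.

forged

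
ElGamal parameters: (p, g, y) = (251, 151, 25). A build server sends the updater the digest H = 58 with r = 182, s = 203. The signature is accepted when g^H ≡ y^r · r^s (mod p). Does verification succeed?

fails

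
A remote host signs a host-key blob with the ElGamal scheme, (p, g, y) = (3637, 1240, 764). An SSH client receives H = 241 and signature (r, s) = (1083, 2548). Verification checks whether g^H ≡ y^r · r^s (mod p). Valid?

yes

Left side g^H mod p:
Squares mod 3637: 1240^1≡1240, 1240^2≡2786, 1240^4≡438, 1240^8≡2720, 1240^16≡742, 1240^32≡1377, 1240^64≡1252, 1240^128≡3594
241 = 128 + 64 + 32 + 16 + 1, so 1240^241 ≡ 3594·1252·1377·742·1240 ≡ 747 (mod 3637)
Right side y^r · r^s mod p:
Squares mod 3637: 764^1≡764, 764^2≡1776, 764^4≡897, 764^8≡832, 764^16≡1194, 764^32≡3569, 764^64≡987, 764^128≡3090, 764^256≡975, 764^512≡1368, 764^1024≡2006
1083 = 1024 + 32 + 16 + 8 + 2 + 1, so 764^1083 ≡ 2006·3569·1194·832·1776·764 ≡ 3352 (mod 3637)
Squares mod 3637: 1083^1≡1083, 1083^2≡1775, 1083^4≡983, 1083^8≡2484, 1083^16≡1904, 1083^32≡2764, 1083^64≡1996, 1083^128≡1501, 1083^256≡1698, 1083^512≡2700, 1083^1024≡1452, 1083^2048≡2481
2548 = 2048 + 256 + 128 + 64 + 32 + 16 + 4, so 1083^2548 ≡ 2481·1698·1501·1996·2764·1904·983 ≡ 2371 (mod 3637)
3352·2371 = 7947592 ≡ 747 (mod 3637)
747 ≡ 747 (mod 3637), so the signature is genuine.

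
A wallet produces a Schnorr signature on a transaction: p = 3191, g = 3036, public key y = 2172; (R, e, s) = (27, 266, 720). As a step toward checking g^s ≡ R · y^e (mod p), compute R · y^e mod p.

2172^2 = 4717584 ≡ 1286
2172^4 ≡ 1286^2 = 1653796 ≡ 858
2172^8 ≡ 858^2 = 736164 ≡ 2234
2172^16 ≡ 2234^2 = 4990756 ≡ 32
2172^32 ≡ 32^2 = 1024
2172^64 ≡ 1024^2 = 1048576 ≡ 1928
2172^128 ≡ 1928^2 = 3717184 ≡ 2860
2172^256 ≡ 2860^2 = 8179600 ≡ 1067
266 = 256 + 8 + 2, so 2172^266 ≡ 1067·2234·1286 ≡ 1286 (mod 3191)
R · y^e ≡ 27·1286 = 34722 ≡ 2812 (mod 3191)

2812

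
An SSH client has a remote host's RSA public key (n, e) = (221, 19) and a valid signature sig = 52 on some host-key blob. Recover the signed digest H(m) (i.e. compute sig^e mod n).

52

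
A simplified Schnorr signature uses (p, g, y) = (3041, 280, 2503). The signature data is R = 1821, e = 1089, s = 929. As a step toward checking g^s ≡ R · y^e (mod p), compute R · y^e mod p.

Squares mod 3041: 2503^1≡2503, 2503^2≡549, 2503^4≡342, 2503^8≡1406, 2503^16≡186, 2503^32≡1145, 2503^64≡354, 2503^128≡635, 2503^256≡1813, 2503^512≡2689, 2503^1024≡2264
1089 = 1024 + 64 + 1, so 2503^1089 ≡ 2264·354·2503 ≡ 62 (mod 3041)
R · y^e ≡ 1821·62 = 112902 ≡ 385 (mod 3041)

385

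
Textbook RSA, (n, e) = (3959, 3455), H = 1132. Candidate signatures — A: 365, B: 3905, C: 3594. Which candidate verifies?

Candidate A: Squares mod 3959: 365^1≡365, 365^2≡2578, 365^4≡2882, 365^8≡3901, 365^16≡3364, 365^32≡1674, 365^64≡3263, 365^128≡1418, 365^256≡3511, 365^512≡2754, 365^1024≡3031, 365^2048≡2081; 3455 = 2048 + 1024 + 256 + 64 + 32 + 16 + 8 + 4 + 2 + 1, so 365^3455 ≡ 2081·3031·3511·3263·1674·3364·3901·2882·2578·365 ≡ 1132 (mod 3959)
  → matches H = 1132
Candidate B: Squares mod 3959: 3905^1≡3905, 3905^2≡2916, 3905^4≡3083, 3905^8≡3289, 3905^16≡1533, 3905^32≡2402, 3905^64≡1341, 3905^128≡895, 3905^256≡1307, 3905^512≡1920, 3905^1024≡571, 3905^2048≡1403; 3455 = 2048 + 1024 + 256 + 64 + 32 + 16 + 8 + 4 + 2 + 1, so 3905^3455 ≡ 1403·571·1307·1341·2402·1533·3289·3083·2916·3905 ≡ 3417 (mod 3959)
Candidate C: Squares mod 3959: 3594^1≡3594, 3594^2≡2578, 3594^4≡2882, 3594^8≡3901, 3594^16≡3364, 3594^32≡1674, 3594^64≡3263, 3594^128≡1418, 3594^256≡3511, 3594^512≡2754, 3594^1024≡3031, 3594^2048≡2081; 3455 = 2048 + 1024 + 256 + 64 + 32 + 16 + 8 + 4 + 2 + 1, so 3594^3455 ≡ 2081·3031·3511·3263·1674·3364·3901·2882·2578·3594 ≡ 2827 (mod 3959)

A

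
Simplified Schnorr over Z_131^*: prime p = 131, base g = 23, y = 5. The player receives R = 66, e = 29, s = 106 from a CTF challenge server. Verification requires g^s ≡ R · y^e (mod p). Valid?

no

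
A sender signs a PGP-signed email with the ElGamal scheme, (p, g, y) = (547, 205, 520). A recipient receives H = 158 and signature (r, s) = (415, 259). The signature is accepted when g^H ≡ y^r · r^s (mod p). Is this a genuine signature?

forged

Left side g^H mod p:
205^2 = 42025 ≡ 453
205^4 ≡ 453^2 = 205209 ≡ 84
205^8 ≡ 84^2 = 7056 ≡ 492
205^16 ≡ 492^2 = 242064 ≡ 290
205^32 ≡ 290^2 = 84100 ≡ 409
205^64 ≡ 409^2 = 167281 ≡ 446
205^128 ≡ 446^2 = 198916 ≡ 355
158 = 128 + 16 + 8 + 4 + 2, so 205^158 ≡ 355·290·492·84·453 ≡ 44 (mod 547)
Right side y^r · r^s mod p:
520^2 = 270400 ≡ 182
520^4 ≡ 182^2 = 33124 ≡ 304
520^8 ≡ 304^2 = 92416 ≡ 520
520^16 ≡ 520^2 = 270400 ≡ 182
520^32 ≡ 182^2 = 33124 ≡ 304
520^64 ≡ 304^2 = 92416 ≡ 520
520^128 ≡ 520^2 = 270400 ≡ 182
520^256 ≡ 182^2 = 33124 ≡ 304
415 = 256 + 128 + 16 + 8 + 4 + 2 + 1, so 520^415 ≡ 304·182·182·520·304·182·520 ≡ 182 (mod 547)
415^2 = 172225 ≡ 467
415^4 ≡ 467^2 = 218089 ≡ 383
415^8 ≡ 383^2 = 146689 ≡ 93
415^16 ≡ 93^2 = 8649 ≡ 444
415^32 ≡ 444^2 = 197136 ≡ 216
415^64 ≡ 216^2 = 46656 ≡ 161
415^128 ≡ 161^2 = 25921 ≡ 212
415^256 ≡ 212^2 = 44944 ≡ 90
259 = 256 + 2 + 1, so 415^259 ≡ 90·467·415 ≡ 261 (mod 547)
182·261 = 47502 ≡ 460 (mod 547)
44 ≠ 460, so verification fails.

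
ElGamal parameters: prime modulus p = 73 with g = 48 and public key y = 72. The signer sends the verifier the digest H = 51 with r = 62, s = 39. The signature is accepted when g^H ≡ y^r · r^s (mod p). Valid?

Left side g^H mod p:
Squares mod 73: 48^1≡48, 48^2≡41, 48^4≡2, 48^8≡4, 48^16≡16, 48^32≡37
51 = 32 + 16 + 2 + 1, so 48^51 ≡ 37·16·41·48 ≡ 49 (mod 73)
Right side y^r · r^s mod p:
Squares mod 73: 72^1≡72, 72^2≡1, 72^4≡1, 72^8≡1, 72^16≡1, 72^32≡1
62 = 32 + 16 + 8 + 4 + 2, so 72^62 ≡ 1·1·1·1·1 ≡ 1 (mod 73)
Squares mod 73: 62^1≡62, 62^2≡48, 62^4≡41, 62^8≡2, 62^16≡4, 62^32≡16
39 = 32 + 4 + 2 + 1, so 62^39 ≡ 16·41·48·62 ≡ 17 (mod 73)
1·17 = 17 ≡ 17 (mod 73)
49 ≠ 17, so verification fails.

no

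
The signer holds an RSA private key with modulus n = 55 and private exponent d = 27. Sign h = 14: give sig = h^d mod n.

9

Squares mod 55: h^1≡14, h^2≡31, h^4≡26, h^8≡16, h^16≡36
27 = 16 + 8 + 2 + 1, so h^27 ≡ 36·16·31·14 ≡ 9 (mod 55)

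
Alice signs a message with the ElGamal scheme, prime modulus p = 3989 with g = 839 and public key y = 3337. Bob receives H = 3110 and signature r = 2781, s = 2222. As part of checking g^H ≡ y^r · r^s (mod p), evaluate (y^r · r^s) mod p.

973

Squares mod 3989: 3337^1≡3337, 3337^2≡2270, 3337^4≡3101, 3337^8≡2711, 3337^16≡1783, 3337^32≡3845, 3337^64≡791, 3337^128≡3397, 3337^256≡3421, 3337^512≡3504, 3337^1024≡3863, 3337^2048≡3909
2781 = 2048 + 512 + 128 + 64 + 16 + 8 + 4 + 1, so 3337^2781 ≡ 3909·3504·3397·791·1783·2711·3101·3337 ≡ 3226 (mod 3989)
Squares mod 3989: 2781^1≡2781, 2781^2≡3279, 2781^4≡1486, 2781^8≡2279, 2781^16≡163, 2781^32≡2635, 2781^64≡2365, 2781^128≡647, 2781^256≡3753, 2781^512≡3839, 2781^1024≡2555, 2781^2048≡2021
2222 = 2048 + 128 + 32 + 8 + 4 + 2, so 2781^2222 ≡ 2021·647·2635·2279·1486·3279 ≡ 1243 (mod 3989)
y^r · r^s ≡ 3226·1243 = 4009918 ≡ 973 (mod 3989)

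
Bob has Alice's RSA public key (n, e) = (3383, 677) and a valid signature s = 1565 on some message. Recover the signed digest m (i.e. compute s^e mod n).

953

Squares mod 3383: s^1≡1565, s^2≡3316, s^4≡1106, s^8≡1973, s^16≡2279, s^32≡936, s^64≡3282, s^128≡52, s^256≡2704, s^512≡953
677 = 512 + 128 + 32 + 4 + 1, so s^677 ≡ 953·52·936·1106·1565 ≡ 953 (mod 3383)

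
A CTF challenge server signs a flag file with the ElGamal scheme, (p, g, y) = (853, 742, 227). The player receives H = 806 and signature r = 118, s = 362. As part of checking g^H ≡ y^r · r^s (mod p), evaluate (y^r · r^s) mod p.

225

227^2 = 51529 ≡ 349
227^4 ≡ 349^2 = 121801 ≡ 675
227^8 ≡ 675^2 = 455625 ≡ 123
227^16 ≡ 123^2 = 15129 ≡ 628
227^32 ≡ 628^2 = 394384 ≡ 298
227^64 ≡ 298^2 = 88804 ≡ 92
118 = 64 + 32 + 16 + 4 + 2, so 227^118 ≡ 92·298·628·675·349 ≡ 9 (mod 853)
118^2 = 13924 ≡ 276
118^4 ≡ 276^2 = 76176 ≡ 259
118^8 ≡ 259^2 = 67081 ≡ 547
118^16 ≡ 547^2 = 299209 ≡ 659
118^32 ≡ 659^2 = 434281 ≡ 104
118^64 ≡ 104^2 = 10816 ≡ 580
118^128 ≡ 580^2 = 336400 ≡ 318
118^256 ≡ 318^2 = 101124 ≡ 470
362 = 256 + 64 + 32 + 8 + 2, so 118^362 ≡ 470·580·104·547·276 ≡ 25 (mod 853)
y^r · r^s ≡ 9·25 = 225 ≡ 225 (mod 853)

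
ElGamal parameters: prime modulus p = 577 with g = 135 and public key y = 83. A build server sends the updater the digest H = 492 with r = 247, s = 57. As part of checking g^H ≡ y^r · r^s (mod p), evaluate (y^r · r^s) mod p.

Squares mod 577: 83^1≡83, 83^2≡542, 83^4≡71, 83^8≡425, 83^16≡24, 83^32≡576, 83^64≡1, 83^128≡1
247 = 128 + 64 + 32 + 16 + 4 + 2 + 1, so 83^247 ≡ 1·1·576·24·71·542·83 ≡ 37 (mod 577)
Squares mod 577: 247^1≡247, 247^2≡424, 247^4≡329, 247^8≡342, 247^16≡410, 247^32≡193
57 = 32 + 16 + 8 + 1, so 247^57 ≡ 193·410·342·247 ≡ 328 (mod 577)
y^r · r^s ≡ 37·328 = 12136 ≡ 19 (mod 577)

19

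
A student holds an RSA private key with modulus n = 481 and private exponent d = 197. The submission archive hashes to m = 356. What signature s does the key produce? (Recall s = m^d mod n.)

Squares mod 481: m^1≡356, m^2≡233, m^4≡417, m^8≡248, m^16≡417, m^32≡248, m^64≡417, m^128≡248
197 = 128 + 64 + 4 + 1, so m^197 ≡ 248·417·417·356 ≡ 304 (mod 481)

304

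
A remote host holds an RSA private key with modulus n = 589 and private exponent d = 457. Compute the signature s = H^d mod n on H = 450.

504

H^2 ≡ 450^2 = 202500 ≡ 473
H^4 ≡ 473^2 = 223729 ≡ 498
H^8 ≡ 498^2 = 248004 ≡ 35
H^16 ≡ 35^2 = 1225 ≡ 47
H^32 ≡ 47^2 = 2209 ≡ 442
H^64 ≡ 442^2 = 195364 ≡ 405
H^128 ≡ 405^2 = 164025 ≡ 283
H^256 ≡ 283^2 = 80089 ≡ 574
457 = 256 + 128 + 64 + 8 + 1, so H^457 ≡ 574·283·405·35·450 ≡ 504 (mod 589)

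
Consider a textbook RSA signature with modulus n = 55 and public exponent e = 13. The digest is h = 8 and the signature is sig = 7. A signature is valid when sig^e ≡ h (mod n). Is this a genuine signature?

forged

sig^2 ≡ 7^2 = 49
sig^4 ≡ 49^2 = 2401 ≡ 36
sig^8 ≡ 36^2 = 1296 ≡ 31
13 = 8 + 4 + 1, so sig^13 ≡ 31·36·7 ≡ 2 (mod 55)
The recovered value 2 does not match the digest 8.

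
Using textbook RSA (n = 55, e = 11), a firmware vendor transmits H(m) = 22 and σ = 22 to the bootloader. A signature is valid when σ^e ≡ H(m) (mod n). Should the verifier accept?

σ^2 ≡ 22^2 = 484 ≡ 44
σ^4 ≡ 44^2 = 1936 ≡ 11
σ^8 ≡ 11^2 = 121 ≡ 11
11 = 8 + 2 + 1, so σ^11 ≡ 11·44·22 ≡ 33 (mod 55)
The recovered value 33 does not match the digest 22.

reject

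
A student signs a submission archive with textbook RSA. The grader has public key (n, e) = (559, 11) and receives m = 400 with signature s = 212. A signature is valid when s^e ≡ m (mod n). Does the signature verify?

verifies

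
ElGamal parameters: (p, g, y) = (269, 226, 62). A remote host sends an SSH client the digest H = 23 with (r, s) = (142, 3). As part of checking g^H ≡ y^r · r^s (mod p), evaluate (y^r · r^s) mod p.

218

Squares mod 269: 62^1≡62, 62^2≡78, 62^4≡166, 62^8≡118, 62^16≡205, 62^32≡61, 62^64≡224, 62^128≡142
142 = 128 + 8 + 4 + 2, so 62^142 ≡ 142·118·166·78 ≡ 118 (mod 269)
Squares mod 269: 142^1≡142, 142^2≡258
3 = 2 + 1, so 142^3 ≡ 258·142 ≡ 52 (mod 269)
y^r · r^s ≡ 118·52 = 6136 ≡ 218 (mod 269)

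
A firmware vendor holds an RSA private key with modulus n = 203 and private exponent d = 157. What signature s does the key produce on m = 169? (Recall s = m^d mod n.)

Squares mod 203: m^1≡169, m^2≡141, m^4≡190, m^8≡169, m^16≡141, m^32≡190, m^64≡169, m^128≡141
157 = 128 + 16 + 8 + 4 + 1, so m^157 ≡ 141·141·169·190·169 ≡ 78 (mod 203)

78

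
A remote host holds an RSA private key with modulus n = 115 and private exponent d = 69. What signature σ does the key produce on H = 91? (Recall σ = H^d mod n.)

H^2 ≡ 91^2 = 8281 ≡ 1
H^4 ≡ 1^2 = 1
H^8 ≡ 1^2 = 1
H^16 ≡ 1^2 = 1
H^32 ≡ 1^2 = 1
H^64 ≡ 1^2 = 1
69 = 64 + 4 + 1, so H^69 ≡ 1·1·91 ≡ 91 (mod 115)

91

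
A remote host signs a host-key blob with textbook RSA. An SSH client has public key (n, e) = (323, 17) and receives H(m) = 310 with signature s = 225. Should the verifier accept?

s^2 ≡ 225^2 = 50625 ≡ 237
s^4 ≡ 237^2 = 56169 ≡ 290
s^8 ≡ 290^2 = 84100 ≡ 120
s^16 ≡ 120^2 = 14400 ≡ 188
17 = 16 + 1, so s^17 ≡ 188·225 ≡ 310 (mod 323)
310 = H(m), so the signature checks out.

accept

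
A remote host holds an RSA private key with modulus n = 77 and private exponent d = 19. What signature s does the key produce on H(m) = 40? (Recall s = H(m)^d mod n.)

19

(H(m))^2 ≡ 40^2 = 1600 ≡ 60
(H(m))^4 ≡ 60^2 = 3600 ≡ 58
(H(m))^8 ≡ 58^2 = 3364 ≡ 53
(H(m))^16 ≡ 53^2 = 2809 ≡ 37
19 = 16 + 2 + 1, so (H(m))^19 ≡ 37·60·40 ≡ 19 (mod 77)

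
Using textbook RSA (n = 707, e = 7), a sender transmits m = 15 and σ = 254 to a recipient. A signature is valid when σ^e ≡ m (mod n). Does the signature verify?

σ^2 ≡ 254^2 = 64516 ≡ 179
σ^4 ≡ 179^2 = 32041 ≡ 226
7 = 4 + 2 + 1, so σ^7 ≡ 226·179·254 ≡ 485 (mod 707)
485 ≠ 15, so verification fails.

does not verify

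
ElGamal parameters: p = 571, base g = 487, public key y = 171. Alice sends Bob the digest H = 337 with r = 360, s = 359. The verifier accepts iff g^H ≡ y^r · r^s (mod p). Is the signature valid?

invalid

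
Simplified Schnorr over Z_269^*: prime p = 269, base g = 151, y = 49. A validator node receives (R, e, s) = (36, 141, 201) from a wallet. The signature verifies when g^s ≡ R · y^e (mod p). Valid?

no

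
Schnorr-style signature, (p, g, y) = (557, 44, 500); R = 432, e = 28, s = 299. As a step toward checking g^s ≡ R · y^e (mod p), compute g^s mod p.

Squares mod 557: 44^1≡44, 44^2≡265, 44^4≡43, 44^8≡178, 44^16≡492, 44^32≡326, 44^64≡446, 44^128≡67, 44^256≡33
299 = 256 + 32 + 8 + 2 + 1, so 44^299 ≡ 33·326·178·265·44 ≡ 440 (mod 557)

440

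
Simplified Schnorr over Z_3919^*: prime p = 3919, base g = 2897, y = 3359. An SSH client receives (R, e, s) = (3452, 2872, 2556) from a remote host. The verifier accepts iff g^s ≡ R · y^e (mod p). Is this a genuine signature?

forged

g^s mod p:
Squares mod 3919: 2897^1≡2897, 2897^2≡2030, 2897^4≡2031, 2897^8≡2173, 2897^16≡3453, 2897^32≡1611, 2897^64≡943, 2897^128≡3555, 2897^256≡3169, 2897^512≡2083, 2897^1024≡556, 2897^2048≡3454
2556 = 2048 + 256 + 128 + 64 + 32 + 16 + 8 + 4, so 2897^2556 ≡ 3454·3169·3555·943·1611·3453·2173·2031 ≡ 2047 (mod 3919)
R · y^e mod p:
Squares mod 3919: 3359^1≡3359, 3359^2≡80, 3359^4≡2481, 3359^8≡2531, 3359^16≡2315, 3359^32≡1952, 3359^64≡1036, 3359^128≡3409, 3359^256≡1446, 3359^512≡2089, 3359^1024≡2074, 3359^2048≡2333
2872 = 2048 + 512 + 256 + 32 + 16 + 8, so 3359^2872 ≡ 2333·2089·1446·1952·2315·2531 ≡ 1641 (mod 3919)
3452·1641 = 5664732 ≡ 1777 (mod 3919)
2047 ≠ 1777; the check fails.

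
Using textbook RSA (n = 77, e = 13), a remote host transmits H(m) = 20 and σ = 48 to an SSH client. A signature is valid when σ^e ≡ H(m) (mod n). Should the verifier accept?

σ^13 mod 77 = 20
Since 20 equals the digest 20, verification succeeds.

accept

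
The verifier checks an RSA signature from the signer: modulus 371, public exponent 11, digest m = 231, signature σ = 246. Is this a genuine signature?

forged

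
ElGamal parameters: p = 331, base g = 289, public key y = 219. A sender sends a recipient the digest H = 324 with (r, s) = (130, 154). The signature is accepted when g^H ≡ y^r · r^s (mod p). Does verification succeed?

Left side g^H mod p:
Squares mod 331: 289^1≡289, 289^2≡109, 289^4≡296, 289^8≡232, 289^16≡202, 289^32≡91, 289^64≡6, 289^128≡36, 289^256≡303
324 = 256 + 64 + 4, so 289^324 ≡ 303·6·296 ≡ 253 (mod 331)
Right side y^r · r^s mod p:
Squares mod 331: 219^1≡219, 219^2≡297, 219^4≡163, 219^8≡89, 219^16≡308, 219^32≡198, 219^64≡146, 219^128≡132
130 = 128 + 2, so 219^130 ≡ 132·297 ≡ 146 (mod 331)
Squares mod 331: 130^1≡130, 130^2≡19, 130^4≡30, 130^8≡238, 130^16≡43, 130^32≡194, 130^64≡233, 130^128≡5
154 = 128 + 16 + 8 + 2, so 130^154 ≡ 5·43·238·19 ≡ 83 (mod 331)
146·83 = 12118 ≡ 202 (mod 331)
253 ≠ 202, so verification fails.

fails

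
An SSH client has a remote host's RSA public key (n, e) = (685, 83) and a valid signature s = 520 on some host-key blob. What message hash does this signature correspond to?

s^2 ≡ 520^2 = 270400 ≡ 510
s^4 ≡ 510^2 = 260100 ≡ 485
s^8 ≡ 485^2 = 235225 ≡ 270
s^16 ≡ 270^2 = 72900 ≡ 290
s^32 ≡ 290^2 = 84100 ≡ 530
s^64 ≡ 530^2 = 280900 ≡ 50
83 = 64 + 16 + 2 + 1, so s^83 ≡ 50·290·510·520 ≡ 430 (mod 685)

430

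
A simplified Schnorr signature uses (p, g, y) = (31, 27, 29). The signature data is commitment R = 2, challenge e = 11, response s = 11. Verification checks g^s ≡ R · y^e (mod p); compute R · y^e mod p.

29^2 = 841 ≡ 4
29^4 ≡ 4^2 = 16
29^8 ≡ 16^2 = 256 ≡ 8
11 = 8 + 2 + 1, so 29^11 ≡ 8·4·29 ≡ 29 (mod 31)
R · y^e ≡ 2·29 = 58 ≡ 27 (mod 31)

27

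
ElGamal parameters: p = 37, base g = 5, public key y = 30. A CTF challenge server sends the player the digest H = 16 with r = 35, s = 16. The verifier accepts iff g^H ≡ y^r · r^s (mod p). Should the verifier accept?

Left side g^H mod p:
5^16 mod 37 = 34
Right side y^r · r^s mod p:
30^35 mod 37 = 21
35^16 mod 37 = 9
21·9 = 189 ≡ 4 (mod 37)
34 ≠ 4, so verification fails.

reject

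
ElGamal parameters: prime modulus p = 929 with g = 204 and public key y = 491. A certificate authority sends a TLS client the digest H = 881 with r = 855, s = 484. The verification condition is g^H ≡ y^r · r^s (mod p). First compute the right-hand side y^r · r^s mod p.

491^2 = 241081 ≡ 470
491^4 ≡ 470^2 = 220900 ≡ 727
491^8 ≡ 727^2 = 528529 ≡ 857
491^16 ≡ 857^2 = 734449 ≡ 539
491^32 ≡ 539^2 = 290521 ≡ 673
491^64 ≡ 673^2 = 452929 ≡ 506
491^128 ≡ 506^2 = 256036 ≡ 561
491^256 ≡ 561^2 = 314721 ≡ 719
491^512 ≡ 719^2 = 516961 ≡ 437
855 = 512 + 256 + 64 + 16 + 4 + 2 + 1, so 491^855 ≡ 437·719·506·539·727·470·491 ≡ 792 (mod 929)
855^2 = 731025 ≡ 831
855^4 ≡ 831^2 = 690561 ≡ 314
855^8 ≡ 314^2 = 98596 ≡ 122
855^16 ≡ 122^2 = 14884 ≡ 20
855^32 ≡ 20^2 = 400
855^64 ≡ 400^2 = 160000 ≡ 212
855^128 ≡ 212^2 = 44944 ≡ 352
855^256 ≡ 352^2 = 123904 ≡ 347
484 = 256 + 128 + 64 + 32 + 4, so 855^484 ≡ 347·352·212·400·314 ≡ 706 (mod 929)
y^r · r^s ≡ 792·706 = 559152 ≡ 823 (mod 929)

823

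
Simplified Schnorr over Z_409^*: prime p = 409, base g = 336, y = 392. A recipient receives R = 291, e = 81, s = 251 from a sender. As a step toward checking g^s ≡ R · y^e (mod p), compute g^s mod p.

156

336^251 mod 409 = 156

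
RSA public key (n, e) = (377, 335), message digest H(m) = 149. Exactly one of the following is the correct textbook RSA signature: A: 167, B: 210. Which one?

Candidate A: Squares mod 377: 167^1≡167, 167^2≡368, 167^4≡81, 167^8≡152, 167^16≡107, 167^32≡139, 167^64≡94, 167^128≡165, 167^256≡81; 335 = 256 + 64 + 8 + 4 + 2 + 1, so 167^335 ≡ 81·94·152·81·368·167 ≡ 149 (mod 377)
  → matches H(m) = 149
Candidate B: Squares mod 377: 210^1≡210, 210^2≡368, 210^4≡81, 210^8≡152, 210^16≡107, 210^32≡139, 210^64≡94, 210^128≡165, 210^256≡81; 335 = 256 + 64 + 8 + 4 + 2 + 1, so 210^335 ≡ 81·94·152·81·368·210 ≡ 228 (mod 377)

A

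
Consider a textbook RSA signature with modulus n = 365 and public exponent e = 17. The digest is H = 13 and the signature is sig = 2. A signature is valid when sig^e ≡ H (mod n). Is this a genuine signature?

forged

sig^2 ≡ 2^2 = 4
sig^4 ≡ 4^2 = 16
sig^8 ≡ 16^2 = 256
sig^16 ≡ 256^2 = 65536 ≡ 201
17 = 16 + 1, so sig^17 ≡ 201·2 ≡ 37 (mod 365)
sig^17 mod 365 = 37, but H = 13.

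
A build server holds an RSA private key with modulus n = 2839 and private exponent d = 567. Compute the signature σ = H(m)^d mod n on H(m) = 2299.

1118

(H(m))^2 ≡ 2299^2 = 5285401 ≡ 2022
(H(m))^4 ≡ 2022^2 = 4088484 ≡ 324
(H(m))^8 ≡ 324^2 = 104976 ≡ 2772
(H(m))^16 ≡ 2772^2 = 7683984 ≡ 1650
(H(m))^32 ≡ 1650^2 = 2722500 ≡ 2738
(H(m))^64 ≡ 2738^2 = 7496644 ≡ 1684
(H(m))^128 ≡ 1684^2 = 2835856 ≡ 2534
(H(m))^256 ≡ 2534^2 = 6421156 ≡ 2177
(H(m))^512 ≡ 2177^2 = 4739329 ≡ 1038
567 = 512 + 32 + 16 + 4 + 2 + 1, so (H(m))^567 ≡ 1038·2738·1650·324·2022·2299 ≡ 1118 (mod 2839)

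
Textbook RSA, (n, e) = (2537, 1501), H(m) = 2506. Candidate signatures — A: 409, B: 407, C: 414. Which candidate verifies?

B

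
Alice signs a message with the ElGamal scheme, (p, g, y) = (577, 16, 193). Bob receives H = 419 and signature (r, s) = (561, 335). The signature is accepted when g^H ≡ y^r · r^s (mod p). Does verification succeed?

Left side g^H mod p:
Squares mod 577: 16^1≡16, 16^2≡256, 16^4≡335, 16^8≡287, 16^16≡435, 16^32≡546, 16^64≡384, 16^128≡321, 16^256≡335
419 = 256 + 128 + 32 + 2 + 1, so 16^419 ≡ 335·321·546·256·16 ≡ 410 (mod 577)
Right side y^r · r^s mod p:
Squares mod 577: 193^1≡193, 193^2≡321, 193^4≡335, 193^8≡287, 193^16≡435, 193^32≡546, 193^64≡384, 193^128≡321, 193^256≡335, 193^512≡287
561 = 512 + 32 + 16 + 1, so 193^561 ≡ 287·546·435·193 ≡ 214 (mod 577)
Squares mod 577: 561^1≡561, 561^2≡256, 561^4≡335, 561^8≡287, 561^16≡435, 561^32≡546, 561^64≡384, 561^128≡321, 561^256≡335
335 = 256 + 64 + 8 + 4 + 2 + 1, so 561^335 ≡ 335·384·287·335·256·561 ≡ 374 (mod 577)
214·374 = 80036 ≡ 410 (mod 577)
410 ≡ 410 (mod 577), so the signature is genuine.

passes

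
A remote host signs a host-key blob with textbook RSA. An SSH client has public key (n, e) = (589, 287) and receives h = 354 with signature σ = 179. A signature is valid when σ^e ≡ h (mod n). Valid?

Squares mod 589: σ^1≡179, σ^2≡235, σ^4≡448, σ^8≡444, σ^16≡410, σ^32≡235, σ^64≡448, σ^128≡444, σ^256≡410
287 = 256 + 16 + 8 + 4 + 2 + 1, so σ^287 ≡ 410·410·444·448·235·179 ≡ 354 (mod 589)
354 = h, so the signature checks out.

yes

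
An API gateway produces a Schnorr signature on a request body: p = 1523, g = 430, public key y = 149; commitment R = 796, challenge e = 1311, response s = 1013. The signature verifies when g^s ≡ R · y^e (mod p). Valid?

g^s mod p:
430^1013 mod 1523 = 100
R · y^e mod p:
149^1311 mod 1523 = 1165
796·1165 = 927340 ≡ 1356 (mod 1523)
100 ≠ 1356; the check fails.

no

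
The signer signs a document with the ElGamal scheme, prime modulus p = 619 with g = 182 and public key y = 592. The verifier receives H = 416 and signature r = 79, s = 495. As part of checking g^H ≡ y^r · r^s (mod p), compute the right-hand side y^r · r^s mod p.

211

592^2 = 350464 ≡ 110
592^4 ≡ 110^2 = 12100 ≡ 339
592^8 ≡ 339^2 = 114921 ≡ 406
592^16 ≡ 406^2 = 164836 ≡ 182
592^32 ≡ 182^2 = 33124 ≡ 317
592^64 ≡ 317^2 = 100489 ≡ 211
79 = 64 + 8 + 4 + 2 + 1, so 592^79 ≡ 211·406·339·110·592 ≡ 343 (mod 619)
79^2 = 6241 ≡ 51
79^4 ≡ 51^2 = 2601 ≡ 125
79^8 ≡ 125^2 = 15625 ≡ 150
79^16 ≡ 150^2 = 22500 ≡ 216
79^32 ≡ 216^2 = 46656 ≡ 231
79^64 ≡ 231^2 = 53361 ≡ 127
79^128 ≡ 127^2 = 16129 ≡ 35
79^256 ≡ 35^2 = 1225 ≡ 606
495 = 256 + 128 + 64 + 32 + 8 + 4 + 2 + 1, so 79^495 ≡ 606·35·127·231·150·125·51·79 ≡ 459 (mod 619)
y^r · r^s ≡ 343·459 = 157437 ≡ 211 (mod 619)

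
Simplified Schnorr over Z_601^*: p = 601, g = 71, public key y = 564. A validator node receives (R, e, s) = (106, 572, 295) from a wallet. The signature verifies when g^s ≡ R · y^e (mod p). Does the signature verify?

verifies

g^s mod p:
71^295 mod 601 = 273
R · y^e mod p:
564^572 mod 601 = 167
106·167 = 17702 ≡ 273 (mod 601)
273 ≡ 273 (mod 601); signature holds.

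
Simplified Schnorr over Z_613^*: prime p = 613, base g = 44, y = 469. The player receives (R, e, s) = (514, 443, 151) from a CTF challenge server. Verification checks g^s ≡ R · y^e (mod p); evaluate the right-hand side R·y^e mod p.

600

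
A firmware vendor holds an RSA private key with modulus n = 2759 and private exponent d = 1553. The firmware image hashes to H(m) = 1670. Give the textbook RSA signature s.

1827

(H(m))^1553 mod 2759 = 1827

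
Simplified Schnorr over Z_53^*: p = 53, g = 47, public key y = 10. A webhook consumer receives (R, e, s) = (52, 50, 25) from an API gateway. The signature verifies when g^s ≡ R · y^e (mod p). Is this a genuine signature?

forged

g^s mod p:
47^25 mod 53 = 44
R · y^e mod p:
10^50 mod 53 = 44
52·44 = 2288 ≡ 9 (mod 53)
44 ≠ 9; the check fails.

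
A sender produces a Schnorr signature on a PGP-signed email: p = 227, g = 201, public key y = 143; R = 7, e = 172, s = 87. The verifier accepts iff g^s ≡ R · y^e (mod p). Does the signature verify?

g^s mod p:
201^2 = 40401 ≡ 222
201^4 ≡ 222^2 = 49284 ≡ 25
201^8 ≡ 25^2 = 625 ≡ 171
201^16 ≡ 171^2 = 29241 ≡ 185
201^32 ≡ 185^2 = 34225 ≡ 175
201^64 ≡ 175^2 = 30625 ≡ 207
87 = 64 + 16 + 4 + 2 + 1, so 201^87 ≡ 207·185·25·222·201 ≡ 98 (mod 227)
R · y^e mod p:
143^2 = 20449 ≡ 19
143^4 ≡ 19^2 = 361 ≡ 134
143^8 ≡ 134^2 = 17956 ≡ 23
143^16 ≡ 23^2 = 529 ≡ 75
143^32 ≡ 75^2 = 5625 ≡ 177
143^64 ≡ 177^2 = 31329 ≡ 3
143^128 ≡ 3^2 = 9
172 = 128 + 32 + 8 + 4, so 143^172 ≡ 9·177·23·134 ≡ 70 (mod 227)
7·70 = 490 ≡ 36 (mod 227)
98 ≠ 36; the check fails.

does not verify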